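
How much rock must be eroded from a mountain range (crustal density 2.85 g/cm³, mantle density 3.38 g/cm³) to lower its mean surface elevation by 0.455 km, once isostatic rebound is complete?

2.9 km

Net drop Δ = e − u = e − e ρ_c/ρ_m = e (ρ_m − ρ_c)/ρ_m.
e = Δ ρ_m/(ρ_m − ρ_c) = 0.455 km × 3.38/0.53 = 2.9 km.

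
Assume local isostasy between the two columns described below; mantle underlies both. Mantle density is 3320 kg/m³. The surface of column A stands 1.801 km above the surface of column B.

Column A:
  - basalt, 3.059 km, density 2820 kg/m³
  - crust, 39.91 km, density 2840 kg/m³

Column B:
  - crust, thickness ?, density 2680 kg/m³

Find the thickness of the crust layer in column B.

23 km

Take the compensation level at the base of the deeper column (depth z_c below the surface of column A) and equate Σ ρ_i t_i down to z_c; mantle fills any gap and the z_c terms cancel.
Column A: 3.059×2820 + 39.91×2840 + (z_c − 42.969)×3320
Column B: 1.801×0 + x×2680 + (z_c − 1.801 − 0 − x)×3320
The z_c×3320 term appears on both sides and cancels. Collect the known terms of each column as K = Σ(ρt)_known − 3320 × (depth of known layers): K_A = 121970.78 − 3320×42.969 = −20686.3; K_B = 0 − 3320×(1.801 + 0) = −5979.32.
Balance: K_A = K_B − x×(3320 − 2680), so x = (K_B − K_A)/(3320 − 2680) = 14707/640 = 23 km.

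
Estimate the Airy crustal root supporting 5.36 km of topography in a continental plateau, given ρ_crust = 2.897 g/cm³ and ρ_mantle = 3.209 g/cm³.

49.8 km

In Airy isostatic equilibrium: the weight of the topography is balanced by the buoyancy of the root, ρ_c h = (ρ_m − ρ_c) r.
r = h · ρ_c / (ρ_m − ρ_c) = 5.36 km × 2.897 / (3.209 − 2.897) = 49.8 km.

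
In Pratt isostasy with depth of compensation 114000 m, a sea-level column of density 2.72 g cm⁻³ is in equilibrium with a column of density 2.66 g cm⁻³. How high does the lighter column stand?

2570 m

ρ_ref D = ρ (D + h) → h = D (ρ_ref − ρ)/ρ.
h = 114000 m × (2.72 − 2.66)/2.66 = 2570 m.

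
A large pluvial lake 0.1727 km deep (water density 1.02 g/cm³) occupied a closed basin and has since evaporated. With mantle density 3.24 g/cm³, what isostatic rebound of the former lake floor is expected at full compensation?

0.0544 km

u = d ρ_w/ρ_m = 0.1727 km × 1.02/3.24 = 0.0544 km.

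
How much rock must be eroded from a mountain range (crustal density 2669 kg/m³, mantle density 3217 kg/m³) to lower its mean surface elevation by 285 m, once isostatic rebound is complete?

1670 m

Net drop Δ = e − u = e − e ρ_c/ρ_m = e (ρ_m − ρ_c)/ρ_m.
e = Δ ρ_m/(ρ_m − ρ_c) = 285 m × 3217/548 = 1670 m.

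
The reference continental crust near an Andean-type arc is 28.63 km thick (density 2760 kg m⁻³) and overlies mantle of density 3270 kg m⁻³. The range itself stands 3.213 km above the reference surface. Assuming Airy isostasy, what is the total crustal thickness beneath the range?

Root depth r = h ρ_c / (ρ_m − ρ_c) = 3.213 km × 2760 / 510 = 17.39 km.
Total thickness = T + h + r = 28.63 km + 3.213 km + 17.39 km = 49.2 km.

49.2 km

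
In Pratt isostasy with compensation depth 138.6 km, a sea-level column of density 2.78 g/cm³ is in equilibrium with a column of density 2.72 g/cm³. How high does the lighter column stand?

3.06 km

ρ_ref D = ρ (D + h) → h = D (ρ_ref − ρ)/ρ.
h = 138.6 km × (2.78 − 2.72)/2.72 = 3.06 km.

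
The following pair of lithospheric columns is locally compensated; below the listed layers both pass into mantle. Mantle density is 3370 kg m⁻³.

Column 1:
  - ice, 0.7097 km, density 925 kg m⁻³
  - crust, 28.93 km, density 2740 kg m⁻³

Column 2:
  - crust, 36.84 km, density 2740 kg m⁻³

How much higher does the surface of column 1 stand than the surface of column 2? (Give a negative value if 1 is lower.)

−0.964 km

For any compensation level in the mantle, the mantle terms cancel and isostasy reduces to e = (Σt_1 − Σt_2) − (Σ(ρt)_1 − Σ(ρt)_2) / ρ_m.
Σt_1 = 29.6397 km; Σt_2 = 36.84 km; Σ(ρt)_1 = 79924.6725; Σ(ρt)_2 = 100941.6 (in km·kg m⁻³).
e = (29.6397 − 36.84) − (79924.6725 − 100941.6) / 3370 = −0.964 km.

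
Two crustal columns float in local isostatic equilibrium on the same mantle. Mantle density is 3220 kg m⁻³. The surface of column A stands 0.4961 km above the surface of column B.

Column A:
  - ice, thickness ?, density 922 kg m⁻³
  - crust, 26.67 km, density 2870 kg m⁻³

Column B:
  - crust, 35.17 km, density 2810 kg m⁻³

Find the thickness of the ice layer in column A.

Take the compensation level at the base of the deeper column (depth z_c below the surface of column A) and equate Σ ρ_i t_i down to z_c; mantle fills any gap and the z_c terms cancel.
Column A: x×922 + 26.67×2870 + (z_c − 26.67 − x)×3220
Column B: 0.4961×0 + 35.17×2810 + (z_c − 0.4961 − 35.17)×3220
The z_c×3220 term appears on both sides and cancels. Collect the known terms of each column as K = Σ(ρt)_known − 3220 × (depth of known layers): K_A = 76542.9 − 3220×26.67 = −9334.5; K_B = 98827.7 − 3220×(0.4961 + 35.17) = −16017.142.
Balance: K_A − x×(3220 − 922) = K_B, so x = (K_A − K_B)/(3220 − 922) = 6682.64/2298 = 2.91 km.

2.91 km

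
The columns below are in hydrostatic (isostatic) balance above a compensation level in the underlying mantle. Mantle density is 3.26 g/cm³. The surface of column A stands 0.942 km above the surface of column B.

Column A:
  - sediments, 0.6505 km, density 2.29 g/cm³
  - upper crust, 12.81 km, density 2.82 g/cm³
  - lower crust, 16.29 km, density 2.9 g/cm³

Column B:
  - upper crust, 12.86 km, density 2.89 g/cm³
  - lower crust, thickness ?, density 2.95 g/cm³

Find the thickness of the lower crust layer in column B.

13.9 km

Take the compensation level at the base of the deeper column (depth z_c below the surface of column A) and equate Σ ρ_i t_i down to z_c; mantle fills any gap and the z_c terms cancel.
Column A: 0.6505×2.29 + 12.81×2.82 + 16.29×2.9 + (z_c − 29.7505)×3.26
Column B: 0.942×0 + 12.86×2.89 + x×2.95 + (z_c − 0.942 − 12.86 − x)×3.26
The z_c×3.26 term appears on both sides and cancels. Collect the known terms of each column as K = Σ(ρt)_known − 3.26 × (depth of known layers): K_A = 84.854845 − 3.26×29.7505 = −12.131785; K_B = 37.1654 − 3.26×(0.942 + 12.86) = −7.82912.
Balance: K_A = K_B − x×(3.26 − 2.95), so x = (K_B − K_A)/(3.26 − 2.95) = 4.30267/0.31 = 13.9 km.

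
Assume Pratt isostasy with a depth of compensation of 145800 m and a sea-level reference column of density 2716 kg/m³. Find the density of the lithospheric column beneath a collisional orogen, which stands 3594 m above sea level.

Pratt balance: ρ_ref D = ρ (D + h).
ρ = ρ_ref D/(D + h) = 2716 × 145800 m/(145800 m + 3594 m) = 2650 kg/m³.

2650 kg/m³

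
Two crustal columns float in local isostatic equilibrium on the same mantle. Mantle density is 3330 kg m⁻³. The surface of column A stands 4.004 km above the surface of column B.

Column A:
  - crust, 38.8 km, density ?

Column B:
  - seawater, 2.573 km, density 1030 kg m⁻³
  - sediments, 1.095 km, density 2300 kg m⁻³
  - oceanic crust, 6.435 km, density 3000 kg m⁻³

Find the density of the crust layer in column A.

2750 kg m⁻³

Take the compensation level at the base of the deeper column (depth z_c below the surface of column A) and equate Σ ρ_i t_i down to z_c; mantle fills any gap and the z_c terms cancel.
Column A: 38.8×ρ + (z_c − 38.8)×3330
Column B: 4.004×0 + 2.573×1030 + 1.095×2300 + 6.435×3000 + (z_c − 4.004 − 10.103)×3330
The z_c×3330 term appears on both sides and cancels. Collect the known terms of each column as K = Σ(ρt)_known − 3330 × (depth of known layers): K_A = 0 − 3330×38.8 = −129204; K_B = 24473.69 − 3330×(4.004 + 10.103) = −22502.62.
Balance: K_A + 38.8×ρ = K_B, so ρ = (K_B − K_A)/38.8 = 106701/38.8 = 2750 kg m⁻³.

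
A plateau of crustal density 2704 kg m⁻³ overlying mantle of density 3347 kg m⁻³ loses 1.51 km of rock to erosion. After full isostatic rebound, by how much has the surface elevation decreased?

Rebound u = e ρ_c/ρ_m = 1.51 km × 2704/3347 = 1.22 km.
Net surface drop = e − u = 1.51 km − 1.22 km = e (ρ_m − ρ_c)/ρ_m = 0.29 km.

0.29 km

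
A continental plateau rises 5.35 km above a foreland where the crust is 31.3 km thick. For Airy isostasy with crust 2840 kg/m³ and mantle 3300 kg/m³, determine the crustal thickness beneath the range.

Root depth r = h ρ_c / (ρ_m − ρ_c) = 5.35 km × 2840 / 460 = 33.03 km.
Total thickness = T + h + r = 31.3 km + 5.35 km + 33.03 km = 69.7 km.

69.7 km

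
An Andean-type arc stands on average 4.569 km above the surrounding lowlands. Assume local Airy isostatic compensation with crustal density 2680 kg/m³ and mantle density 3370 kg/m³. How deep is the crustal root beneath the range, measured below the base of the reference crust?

17.7 km

By Archimedes' principle applied to the lithosphere: the weight of the topography is balanced by the buoyancy of the root, ρ_c h = (ρ_m − ρ_c) r.
r = h · ρ_c / (ρ_m − ρ_c) = 4.569 km × 2680 / (3370 − 2680) = 17.7 km.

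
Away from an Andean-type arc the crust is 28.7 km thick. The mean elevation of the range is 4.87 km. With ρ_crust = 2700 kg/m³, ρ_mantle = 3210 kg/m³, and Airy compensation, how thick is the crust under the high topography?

59.4 km

Root depth r = h ρ_c / (ρ_m − ρ_c) = 4.87 km × 2700 / 510 = 25.78 km.
Total thickness = T + h + r = 28.7 km + 4.87 km + 25.78 km = 59.4 km.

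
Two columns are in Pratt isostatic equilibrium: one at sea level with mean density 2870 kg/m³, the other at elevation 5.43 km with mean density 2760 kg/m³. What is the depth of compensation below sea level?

136 km

ρ_ref D = ρ (D + h) → D (ρ_ref − ρ) = ρ h.
D = ρ h/(ρ_ref − ρ) = 2760 × 5.43 km/(2870 − 2760) = 136 km.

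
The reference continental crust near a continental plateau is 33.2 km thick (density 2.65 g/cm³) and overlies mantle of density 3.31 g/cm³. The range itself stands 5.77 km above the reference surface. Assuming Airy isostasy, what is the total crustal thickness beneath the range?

Root depth r = h ρ_c / (ρ_m − ρ_c) = 5.77 km × 2.65 / 0.66 = 23.17 km.
Total thickness = T + h + r = 33.2 km + 5.77 km + 23.17 km = 62.1 km.

62.1 km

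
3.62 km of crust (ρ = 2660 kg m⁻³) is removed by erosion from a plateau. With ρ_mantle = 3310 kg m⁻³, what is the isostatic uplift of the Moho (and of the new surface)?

2.91 km

Unloading: uplift u = e ρ_c/ρ_m = 3.62 km × 2660/3310 = 2.91 km.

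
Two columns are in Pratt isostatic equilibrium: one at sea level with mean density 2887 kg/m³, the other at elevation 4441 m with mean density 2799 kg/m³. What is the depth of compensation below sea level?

ρ_ref D = ρ (D + h) → D (ρ_ref − ρ) = ρ h.
D = ρ h/(ρ_ref − ρ) = 2799 × 4441 m/(2887 − 2799) = 141000 m.

141000 m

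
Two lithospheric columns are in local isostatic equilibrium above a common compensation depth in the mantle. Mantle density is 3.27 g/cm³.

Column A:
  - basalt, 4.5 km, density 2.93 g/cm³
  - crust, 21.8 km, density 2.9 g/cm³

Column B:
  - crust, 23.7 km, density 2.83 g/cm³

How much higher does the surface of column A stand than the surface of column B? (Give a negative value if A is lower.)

−0.254 km

For any compensation level in the mantle, the mantle terms cancel and isostasy reduces to e = (Σt_A − Σt_B) − (Σ(ρt)_A − Σ(ρt)_B) / ρ_m.
Σt_A = 26.3 km; Σt_B = 23.7 km; Σ(ρt)_A = 76.405; Σ(ρt)_B = 67.071 (in km·g/cm³).
e = (26.3 − 23.7) − (76.405 − 67.071) / 3.27 = −0.254 km.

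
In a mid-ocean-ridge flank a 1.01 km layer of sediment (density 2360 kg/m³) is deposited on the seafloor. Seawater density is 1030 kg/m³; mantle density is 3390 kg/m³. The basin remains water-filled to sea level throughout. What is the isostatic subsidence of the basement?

0.569 km

Submarine loading: the sediment displaces seawater, and the subsidence is in turn flooded, so s (ρ_m − ρ_w) = t (ρ_sed − ρ_w).
s = 1.01 km × (2360 − 1030) / (3390 − 1030) = 0.569 km.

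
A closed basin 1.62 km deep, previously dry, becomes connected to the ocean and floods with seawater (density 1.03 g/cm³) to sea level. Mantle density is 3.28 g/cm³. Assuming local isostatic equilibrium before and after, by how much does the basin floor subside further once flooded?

0.742 km

After flooding the water column is d + s deep. Its weight must equal the weight of mantle displaced by the extra subsidence s: (d + s) ρ_w = s ρ_m.
s = d ρ_w / (ρ_m − ρ_w) = 1.62 km × 1.03/(3.28 − 1.03) = 0.742 km.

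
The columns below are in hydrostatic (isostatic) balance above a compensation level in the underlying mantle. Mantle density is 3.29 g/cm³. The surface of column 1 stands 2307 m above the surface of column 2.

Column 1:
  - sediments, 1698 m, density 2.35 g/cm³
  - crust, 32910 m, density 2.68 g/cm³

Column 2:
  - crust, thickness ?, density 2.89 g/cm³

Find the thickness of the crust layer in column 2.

35200 m

Take the compensation level at the base of the deeper column (depth z_c below the surface of column 1) and equate Σ ρ_i t_i down to z_c; mantle fills any gap and the z_c terms cancel.
Column 1: 1698×2.35 + 32910×2.68 + (z_c − 34608)×3.29
Column 2: 2307×0 + x×2.89 + (z_c − 2307 − 0 − x)×3.29
The z_c×3.29 term appears on both sides and cancels. Collect the known terms of each column as K = Σ(ρt)_known − 3.29 × (depth of known layers): K_1 = 92189.1 − 3.29×34608 = −21671.22; K_2 = 0 − 3.29×(2307 + 0) = −7590.03.
Balance: K_1 = K_2 − x×(3.29 − 2.89), so x = (K_2 − K_1)/(3.29 − 2.89) = 14081.2/0.4 = 35200 m.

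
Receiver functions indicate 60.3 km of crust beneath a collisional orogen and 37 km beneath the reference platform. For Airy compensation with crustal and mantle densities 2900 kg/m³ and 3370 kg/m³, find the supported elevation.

Excess crust Δ = 60.3 km − 37 km = 23.3 km, split between elevation h and root r with h + r = Δ.
Airy balance ρ_c h = (ρ_m − ρ_c) r gives r = h ρ_c/(ρ_m − ρ_c), so h (1 + ρ_c/(ρ_m − ρ_c)) = Δ, i.e. h = Δ (ρ_m − ρ_c)/ρ_m.
h = 23.3 km × 470/3370 = 3.25 km.

3.25 km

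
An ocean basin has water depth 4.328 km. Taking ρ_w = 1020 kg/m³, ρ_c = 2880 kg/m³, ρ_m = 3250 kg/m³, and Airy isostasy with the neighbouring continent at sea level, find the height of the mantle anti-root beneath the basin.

21.8 km

Equating mass per unit area of the two columns: replacing crust with seawater at the top is compensated by replacing crust with mantle at the base: d (ρ_c − ρ_w) = a (ρ_m − ρ_c).
a = d (ρ_c − ρ_w)/(ρ_m − ρ_c) = 4.328 km × 1860/370 = 21.8 km.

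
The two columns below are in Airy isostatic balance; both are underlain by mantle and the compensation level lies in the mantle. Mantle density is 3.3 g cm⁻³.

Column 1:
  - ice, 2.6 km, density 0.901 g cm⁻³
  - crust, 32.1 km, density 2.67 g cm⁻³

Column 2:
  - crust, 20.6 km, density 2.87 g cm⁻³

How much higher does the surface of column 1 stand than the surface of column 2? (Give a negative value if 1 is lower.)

For any compensation level in the mantle, the mantle terms cancel and isostasy reduces to e = (Σt_1 − Σt_2) − (Σ(ρt)_1 − Σ(ρt)_2) / ρ_m.
Σt_1 = 34.7 km; Σt_2 = 20.6 km; Σ(ρt)_1 = 88.0496; Σ(ρt)_2 = 59.122 (in km·g cm⁻³).
e = (34.7 − 20.6) − (88.0496 − 59.122) / 3.3 = 5.33 km.

5.33 km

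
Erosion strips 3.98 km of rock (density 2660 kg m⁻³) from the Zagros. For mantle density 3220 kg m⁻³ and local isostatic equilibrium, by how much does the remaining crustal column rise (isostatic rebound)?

3.29 km

Unloading: uplift u = e ρ_c/ρ_m = 3.98 km × 2660/3220 = 3.29 km.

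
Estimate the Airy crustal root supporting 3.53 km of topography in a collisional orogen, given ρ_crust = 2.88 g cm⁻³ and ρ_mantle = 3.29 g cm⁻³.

Balancing pressure at the compensation depth: the weight of the topography is balanced by the buoyancy of the root, ρ_c h = (ρ_m − ρ_c) r.
r = h · ρ_c / (ρ_m − ρ_c) = 3.53 km × 2.88 / (3.29 − 2.88) = 24.8 km.

24.8 km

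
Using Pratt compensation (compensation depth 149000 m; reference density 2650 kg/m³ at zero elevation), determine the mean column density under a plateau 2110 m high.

Pratt balance: ρ_ref D = ρ (D + h).
ρ = ρ_ref D/(D + h) = 2650 × 149000 m/(149000 m + 2110 m) = 2610 kg/m³.

2610 kg/m³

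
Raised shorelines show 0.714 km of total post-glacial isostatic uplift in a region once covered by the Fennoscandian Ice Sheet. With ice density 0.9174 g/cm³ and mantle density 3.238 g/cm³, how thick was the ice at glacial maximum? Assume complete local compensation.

u = t ρ_ice/ρ_m → t = u ρ_m/ρ_ice = 0.714 km × 3.238/0.9174 = 2.52 km.

2.52 km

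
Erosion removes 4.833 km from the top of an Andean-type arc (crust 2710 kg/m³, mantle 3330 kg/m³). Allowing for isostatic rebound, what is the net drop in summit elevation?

Rebound u = e ρ_c/ρ_m = 4.833 km × 2710/3330 = 3.933 km.
Net surface drop = e − u = 4.833 km − 3.933 km = e (ρ_m − ρ_c)/ρ_m = 0.9 km.

0.9 km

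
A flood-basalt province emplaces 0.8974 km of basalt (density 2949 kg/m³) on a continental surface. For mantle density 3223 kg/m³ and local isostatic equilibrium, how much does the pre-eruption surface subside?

0.821 km

Subaerial loading: s = t ρ_load / ρ_m.
s = 0.8974 km × 2949/3223 = 0.821 km.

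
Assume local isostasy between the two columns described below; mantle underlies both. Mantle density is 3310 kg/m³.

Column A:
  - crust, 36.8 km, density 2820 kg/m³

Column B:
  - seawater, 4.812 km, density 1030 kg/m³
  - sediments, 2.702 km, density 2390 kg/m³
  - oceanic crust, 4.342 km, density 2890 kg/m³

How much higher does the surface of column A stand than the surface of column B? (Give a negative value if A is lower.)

For any compensation level in the mantle, the mantle terms cancel and isostasy reduces to e = (Σt_A − Σt_B) − (Σ(ρt)_A − Σ(ρt)_B) / ρ_m.
Σt_A = 36.8 km; Σt_B = 11.856 km; Σ(ρt)_A = 103776; Σ(ρt)_B = 23962.52 (in km·kg/m³).
e = (36.8 − 11.856) − (103776 − 23962.52) / 3310 = 0.831 km.

0.831 km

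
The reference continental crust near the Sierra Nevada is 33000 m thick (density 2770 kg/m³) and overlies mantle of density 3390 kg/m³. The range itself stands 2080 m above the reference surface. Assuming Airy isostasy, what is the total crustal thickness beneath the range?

Root depth r = h ρ_c / (ρ_m − ρ_c) = 2080 m × 2770 / 620 = 9293 m.
Total thickness = T + h + r = 33000 m + 2080 m + 9293 m = 44400 m.

44400 m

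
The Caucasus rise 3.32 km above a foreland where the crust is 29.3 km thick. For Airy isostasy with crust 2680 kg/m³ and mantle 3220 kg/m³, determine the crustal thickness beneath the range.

Root depth r = h ρ_c / (ρ_m − ρ_c) = 3.32 km × 2680 / 540 = 16.48 km.
Total thickness = T + h + r = 29.3 km + 3.32 km + 16.48 km = 49.1 km.

49.1 km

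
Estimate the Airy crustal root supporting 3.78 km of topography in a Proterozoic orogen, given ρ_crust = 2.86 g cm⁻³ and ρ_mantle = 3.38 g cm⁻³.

20.8 km

By Archimedes' principle applied to the lithosphere: the weight of the topography is balanced by the buoyancy of the root, ρ_c h = (ρ_m − ρ_c) r.
r = h · ρ_c / (ρ_m − ρ_c) = 3.78 km × 2.86 / (3.38 − 2.86) = 20.8 km.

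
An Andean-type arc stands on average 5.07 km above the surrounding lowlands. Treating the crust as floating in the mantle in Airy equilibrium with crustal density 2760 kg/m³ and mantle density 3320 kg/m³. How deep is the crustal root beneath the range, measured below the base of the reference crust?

For local isostatic compensation: the weight of the topography is balanced by the buoyancy of the root, ρ_c h = (ρ_m − ρ_c) r.
r = h · ρ_c / (ρ_m − ρ_c) = 5.07 km × 2760 / (3320 − 2760) = 25 km.

25 km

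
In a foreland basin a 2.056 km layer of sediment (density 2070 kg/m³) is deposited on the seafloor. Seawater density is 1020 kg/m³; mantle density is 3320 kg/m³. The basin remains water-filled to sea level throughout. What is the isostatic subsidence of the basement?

Submarine loading: the sediment displaces seawater, and the subsidence is in turn flooded, so s (ρ_m − ρ_w) = t (ρ_sed − ρ_w).
s = 2.056 km × (2070 − 1020) / (3320 − 1020) = 0.939 km.

0.939 km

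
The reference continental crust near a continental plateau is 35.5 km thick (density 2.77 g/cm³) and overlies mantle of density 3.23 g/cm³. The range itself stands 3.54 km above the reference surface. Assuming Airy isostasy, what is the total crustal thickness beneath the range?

Root depth r = h ρ_c / (ρ_m − ρ_c) = 3.54 km × 2.77 / 0.46 = 21.32 km.
Total thickness = T + h + r = 35.5 km + 3.54 km + 21.32 km = 60.4 km.

60.4 km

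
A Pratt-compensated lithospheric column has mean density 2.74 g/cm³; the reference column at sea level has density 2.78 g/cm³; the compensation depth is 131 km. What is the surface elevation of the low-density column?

1.91 km

ρ_ref D = ρ (D + h) → h = D (ρ_ref − ρ)/ρ.
h = 131 km × (2.78 − 2.74)/2.74 = 1.91 km.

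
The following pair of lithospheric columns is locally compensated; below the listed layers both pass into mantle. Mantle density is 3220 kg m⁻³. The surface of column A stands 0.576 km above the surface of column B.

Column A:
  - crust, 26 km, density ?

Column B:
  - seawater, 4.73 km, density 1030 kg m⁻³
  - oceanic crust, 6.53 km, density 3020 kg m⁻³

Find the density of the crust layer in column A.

Take the compensation level at the base of the deeper column (depth z_c below the surface of column A) and equate Σ ρ_i t_i down to z_c; mantle fills any gap and the z_c terms cancel.
Column A: 26×ρ + (z_c − 26)×3220
Column B: 0.576×0 + 4.73×1030 + 6.53×3020 + (z_c − 0.576 − 11.26)×3220
The z_c×3220 term appears on both sides and cancels. Collect the known terms of each column as K = Σ(ρt)_known − 3220 × (depth of known layers): K_A = 0 − 3220×26 = −83720; K_B = 24592.5 − 3220×(0.576 + 11.26) = −13519.42.
Balance: K_A + 26×ρ = K_B, so ρ = (K_B − K_A)/26 = 70200.6/26 = 2700 kg m⁻³.

2700 kg m⁻³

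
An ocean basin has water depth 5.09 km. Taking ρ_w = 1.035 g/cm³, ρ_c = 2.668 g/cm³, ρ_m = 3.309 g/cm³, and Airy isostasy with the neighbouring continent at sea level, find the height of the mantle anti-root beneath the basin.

13 km

Isostatic balance requires: replacing crust with seawater at the top is compensated by replacing crust with mantle at the base: d (ρ_c − ρ_w) = a (ρ_m − ρ_c).
a = d (ρ_c − ρ_w)/(ρ_m − ρ_c) = 5.09 km × 1.633/0.641 = 13 km.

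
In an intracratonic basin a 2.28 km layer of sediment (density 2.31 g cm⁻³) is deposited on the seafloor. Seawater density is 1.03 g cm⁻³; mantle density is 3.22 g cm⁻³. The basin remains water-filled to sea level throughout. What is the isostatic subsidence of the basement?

Submarine loading: the sediment displaces seawater, and the subsidence is in turn flooded, so s (ρ_m − ρ_w) = t (ρ_sed − ρ_w).
s = 2.28 km × (2.31 − 1.03) / (3.22 − 1.03) = 1.33 km.

1.33 km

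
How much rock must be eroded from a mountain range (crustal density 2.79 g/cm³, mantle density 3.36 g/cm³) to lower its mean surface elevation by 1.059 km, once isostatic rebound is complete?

6.24 km

Net drop Δ = e − u = e − e ρ_c/ρ_m = e (ρ_m − ρ_c)/ρ_m.
e = Δ ρ_m/(ρ_m − ρ_c) = 1.059 km × 3.36/0.57 = 6.24 km.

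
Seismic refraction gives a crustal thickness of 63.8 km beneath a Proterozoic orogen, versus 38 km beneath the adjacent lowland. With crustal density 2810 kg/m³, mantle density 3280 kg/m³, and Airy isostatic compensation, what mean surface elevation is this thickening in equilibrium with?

3.7 km

Excess crust Δ = 63.8 km − 38 km = 25.8 km, split between elevation h and root r with h + r = Δ.
Airy balance ρ_c h = (ρ_m − ρ_c) r gives r = h ρ_c/(ρ_m − ρ_c), so h (1 + ρ_c/(ρ_m − ρ_c)) = Δ, i.e. h = Δ (ρ_m − ρ_c)/ρ_m.
h = 25.8 km × 470/3280 = 3.7 km.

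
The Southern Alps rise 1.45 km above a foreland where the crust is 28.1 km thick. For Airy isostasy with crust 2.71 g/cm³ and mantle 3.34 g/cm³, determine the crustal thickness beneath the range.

Root depth r = h ρ_c / (ρ_m − ρ_c) = 1.45 km × 2.71 / 0.63 = 6.237 km.
Total thickness = T + h + r = 28.1 km + 1.45 km + 6.237 km = 35.8 km.

35.8 km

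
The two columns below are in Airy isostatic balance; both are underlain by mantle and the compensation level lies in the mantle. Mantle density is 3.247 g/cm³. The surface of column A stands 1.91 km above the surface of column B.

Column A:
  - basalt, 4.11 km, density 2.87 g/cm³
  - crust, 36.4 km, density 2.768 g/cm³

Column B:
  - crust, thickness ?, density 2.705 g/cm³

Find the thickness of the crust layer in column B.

23.6 km

Take the compensation level at the base of the deeper column (depth z_c below the surface of column A) and equate Σ ρ_i t_i down to z_c; mantle fills any gap and the z_c terms cancel.
Column A: 4.11×2.87 + 36.4×2.768 + (z_c − 40.51)×3.247
Column B: 1.91×0 + x×2.705 + (z_c − 1.91 − 0 − x)×3.247
The z_c×3.247 term appears on both sides and cancels. Collect the known terms of each column as K = Σ(ρt)_known − 3.247 × (depth of known layers): K_A = 112.5509 − 3.247×40.51 = −18.98507; K_B = 0 − 3.247×(1.91 + 0) = −6.20177.
Balance: K_A = K_B − x×(3.247 − 2.705), so x = (K_B − K_A)/(3.247 − 2.705) = 12.7833/0.542 = 23.6 km.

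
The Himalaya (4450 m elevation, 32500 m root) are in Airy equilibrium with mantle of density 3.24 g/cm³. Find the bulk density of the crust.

2.85 g/cm³

ρ_c h = (ρ_m − ρ_c) r → ρ_c (h + r) = ρ_m r → ρ_c = ρ_m r / (h + r).
ρ_c = 3.24 × 32500 m / (4450 m + 32500 m) = 2.85 g/cm³.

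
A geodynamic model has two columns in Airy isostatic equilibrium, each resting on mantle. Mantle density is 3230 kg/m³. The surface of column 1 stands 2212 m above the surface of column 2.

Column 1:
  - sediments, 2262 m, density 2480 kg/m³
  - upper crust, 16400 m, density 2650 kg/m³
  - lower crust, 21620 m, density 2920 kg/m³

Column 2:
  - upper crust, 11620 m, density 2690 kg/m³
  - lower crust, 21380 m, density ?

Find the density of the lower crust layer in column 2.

Take the compensation level at the base of the deeper column (depth z_c below the surface of column 1) and equate Σ ρ_i t_i down to z_c; mantle fills any gap and the z_c terms cancel.
Column 1: 2262×2480 + 16400×2650 + 21620×2920 + (z_c − 40282)×3230
Column 2: 2212×0 + 11620×2690 + 21380×ρ + (z_c − 2212 − 33000)×3230
The z_c×3230 term appears on both sides and cancels. Collect the known terms of each column as K = Σ(ρt)_known − 3230 × (depth of known layers): K_1 = 112200160 − 3230×40282 = −17910700; K_2 = 31257800 − 3230×(2212 + 33000) = −82476960.
Balance: K_1 = K_2 + 21380×ρ, so ρ = (K_1 − K_2)/21380 = 64566300/21380 = 3020 kg/m³.

3020 kg/m³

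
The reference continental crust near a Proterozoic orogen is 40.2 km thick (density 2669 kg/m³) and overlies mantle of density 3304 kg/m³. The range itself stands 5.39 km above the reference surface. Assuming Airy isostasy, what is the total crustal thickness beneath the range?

68.2 km

Root depth r = h ρ_c / (ρ_m − ρ_c) = 5.39 km × 2669 / 635 = 22.65 km.
Total thickness = T + h + r = 40.2 km + 5.39 km + 22.65 km = 68.2 km.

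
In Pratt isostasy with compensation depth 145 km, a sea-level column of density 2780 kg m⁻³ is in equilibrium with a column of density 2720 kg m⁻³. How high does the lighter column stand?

3.2 km

ρ_ref D = ρ (D + h) → h = D (ρ_ref − ρ)/ρ.
h = 145 km × (2780 − 2720)/2720 = 3.2 km.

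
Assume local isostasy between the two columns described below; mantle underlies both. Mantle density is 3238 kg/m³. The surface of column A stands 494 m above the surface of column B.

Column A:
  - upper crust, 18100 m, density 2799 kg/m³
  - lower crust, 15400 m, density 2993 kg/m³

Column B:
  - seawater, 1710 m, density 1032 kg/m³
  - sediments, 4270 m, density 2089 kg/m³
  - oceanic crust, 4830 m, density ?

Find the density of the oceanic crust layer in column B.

2940 kg/m³

Take the compensation level at the base of the deeper column (depth z_c below the surface of column A) and equate Σ ρ_i t_i down to z_c; mantle fills any gap and the z_c terms cancel.
Column A: 18100×2799 + 15400×2993 + (z_c − 33500)×3238
Column B: 494×0 + 1710×1032 + 4270×2089 + 4830×ρ + (z_c − 494 − 10810)×3238
The z_c×3238 term appears on both sides and cancels. Collect the known terms of each column as K = Σ(ρt)_known − 3238 × (depth of known layers): K_A = 96754100 − 3238×33500 = −11718900; K_B = 10684750 − 3238×(494 + 10810) = −25917602.
Balance: K_A = K_B + 4830×ρ, so ρ = (K_A − K_B)/4830 = 14198700/4830 = 2940 kg/m³.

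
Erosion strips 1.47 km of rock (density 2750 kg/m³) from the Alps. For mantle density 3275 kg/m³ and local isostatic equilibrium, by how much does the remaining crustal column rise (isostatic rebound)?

1.23 km

Unloading: uplift u = e ρ_c/ρ_m = 1.47 km × 2750/3275 = 1.23 km.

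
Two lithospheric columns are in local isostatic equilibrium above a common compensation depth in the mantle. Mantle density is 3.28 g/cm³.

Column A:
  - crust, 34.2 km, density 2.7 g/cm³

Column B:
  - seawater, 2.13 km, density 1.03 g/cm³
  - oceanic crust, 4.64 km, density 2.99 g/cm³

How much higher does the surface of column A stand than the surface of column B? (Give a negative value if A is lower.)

For any compensation level in the mantle, the mantle terms cancel and isostasy reduces to e = (Σt_A − Σt_B) − (Σ(ρt)_A − Σ(ρt)_B) / ρ_m.
Σt_A = 34.2 km; Σt_B = 6.77 km; Σ(ρt)_A = 92.34; Σ(ρt)_B = 16.0675 (in km·g/cm³).
e = (34.2 − 6.77) − (92.34 − 16.0675) / 3.28 = 4.18 km.

4.18 km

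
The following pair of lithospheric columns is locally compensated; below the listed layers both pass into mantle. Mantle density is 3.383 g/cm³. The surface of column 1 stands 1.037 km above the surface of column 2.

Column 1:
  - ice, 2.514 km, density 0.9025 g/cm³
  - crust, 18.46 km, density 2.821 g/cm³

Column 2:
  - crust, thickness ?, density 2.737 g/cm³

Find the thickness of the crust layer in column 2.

Take the compensation level at the base of the deeper column (depth z_c below the surface of column 1) and equate Σ ρ_i t_i down to z_c; mantle fills any gap and the z_c terms cancel.
Column 1: 2.514×0.9025 + 18.46×2.821 + (z_c − 20.974)×3.383
Column 2: 1.037×0 + x×2.737 + (z_c − 1.037 − 0 − x)×3.383
The z_c×3.383 term appears on both sides and cancels. Collect the known terms of each column as K = Σ(ρt)_known − 3.383 × (depth of known layers): K_1 = 54.344545 − 3.383×20.974 = −16.610497; K_2 = 0 − 3.383×(1.037 + 0) = −3.508171.
Balance: K_1 = K_2 − x×(3.383 − 2.737), so x = (K_2 − K_1)/(3.383 − 2.737) = 13.1023/0.646 = 20.3 km.

20.3 km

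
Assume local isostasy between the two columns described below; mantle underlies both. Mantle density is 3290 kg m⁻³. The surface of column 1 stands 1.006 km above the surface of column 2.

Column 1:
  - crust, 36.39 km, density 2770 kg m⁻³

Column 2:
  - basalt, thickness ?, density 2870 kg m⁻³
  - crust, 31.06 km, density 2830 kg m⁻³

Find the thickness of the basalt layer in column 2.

Take the compensation level at the base of the deeper column (depth z_c below the surface of column 1) and equate Σ ρ_i t_i down to z_c; mantle fills any gap and the z_c terms cancel.
Column 1: 36.39×2770 + (z_c − 36.39)×3290
Column 2: 1.006×0 + x×2870 + 31.06×2830 + (z_c − 1.006 − 31.06 − x)×3290
The z_c×3290 term appears on both sides and cancels. Collect the known terms of each column as K = Σ(ρt)_known − 3290 × (depth of known layers): K_1 = 100800.3 − 3290×36.39 = −18922.8; K_2 = 87899.8 − 3290×(1.006 + 31.06) = −17597.34.
Balance: K_1 = K_2 − x×(3290 − 2870), so x = (K_2 − K_1)/(3290 − 2870) = 1325.46/420 = 3.16 km.

3.16 km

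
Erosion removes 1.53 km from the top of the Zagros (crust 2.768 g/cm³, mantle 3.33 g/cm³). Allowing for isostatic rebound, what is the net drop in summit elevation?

Rebound u = e ρ_c/ρ_m = 1.53 km × 2.768/3.33 = 1.272 km.
Net surface drop = e − u = 1.53 km − 1.272 km = e (ρ_m − ρ_c)/ρ_m = 0.258 km.

0.258 km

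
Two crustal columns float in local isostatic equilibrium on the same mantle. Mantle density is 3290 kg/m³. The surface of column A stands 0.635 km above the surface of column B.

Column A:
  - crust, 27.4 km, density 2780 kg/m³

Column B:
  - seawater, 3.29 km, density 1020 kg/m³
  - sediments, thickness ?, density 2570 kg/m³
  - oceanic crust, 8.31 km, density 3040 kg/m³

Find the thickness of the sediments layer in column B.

Take the compensation level at the base of the deeper column (depth z_c below the surface of column A) and equate Σ ρ_i t_i down to z_c; mantle fills any gap and the z_c terms cancel.
Column A: 27.4×2780 + (z_c − 27.4)×3290
Column B: 0.635×0 + 3.29×1020 + x×2570 + 8.31×3040 + (z_c − 0.635 − 11.6 − x)×3290
The z_c×3290 term appears on both sides and cancels. Collect the known terms of each column as K = Σ(ρt)_known − 3290 × (depth of known layers): K_A = 76172 − 3290×27.4 = −13974; K_B = 28618.2 − 3290×(0.635 + 11.6) = −11634.95.
Balance: K_A = K_B − x×(3290 − 2570), so x = (K_B − K_A)/(3290 − 2570) = 2339.05/720 = 3.25 km.

3.25 km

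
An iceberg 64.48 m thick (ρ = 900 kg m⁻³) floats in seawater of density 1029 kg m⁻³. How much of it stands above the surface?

8.08 m

Floating equilibrium: submerged depth d = t ρ_obj/ρ_fluid = 64.48 m × 900/1029 = 56.4 m.
Freeboard = t − d = 64.48 m − 56.4 m = 8.08 m.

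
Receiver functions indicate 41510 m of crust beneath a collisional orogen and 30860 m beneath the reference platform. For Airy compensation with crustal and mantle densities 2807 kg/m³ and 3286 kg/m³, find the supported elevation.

Excess crust Δ = 41510 m − 30860 m = 10650 m, split between elevation h and root r with h + r = Δ.
Airy balance ρ_c h = (ρ_m − ρ_c) r gives r = h ρ_c/(ρ_m − ρ_c), so h (1 + ρ_c/(ρ_m − ρ_c)) = Δ, i.e. h = Δ (ρ_m − ρ_c)/ρ_m.
h = 10650 m × 479/3286 = 1550 m.

1550 m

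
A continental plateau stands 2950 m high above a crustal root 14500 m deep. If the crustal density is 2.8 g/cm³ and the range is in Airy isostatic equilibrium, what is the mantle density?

Airy balance: ρ_c h = (ρ_m − ρ_c) r → ρ_m = ρ_c (1 + h/r).
ρ_m = 2.8 × (1 + 2950 m/14500 m) = 3.37 g/cm³.

3.37 g/cm³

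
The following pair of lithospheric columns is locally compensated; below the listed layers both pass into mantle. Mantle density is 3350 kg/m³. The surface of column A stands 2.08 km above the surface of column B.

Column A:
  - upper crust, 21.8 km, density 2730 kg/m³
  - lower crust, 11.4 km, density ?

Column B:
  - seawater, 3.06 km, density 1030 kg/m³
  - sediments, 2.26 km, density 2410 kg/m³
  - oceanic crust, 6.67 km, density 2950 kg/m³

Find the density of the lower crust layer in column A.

2880 kg/m³

Take the compensation level at the base of the deeper column (depth z_c below the surface of column A) and equate Σ ρ_i t_i down to z_c; mantle fills any gap and the z_c terms cancel.
Column A: 21.8×2730 + 11.4×ρ + (z_c − 33.2)×3350
Column B: 2.08×0 + 3.06×1030 + 2.26×2410 + 6.67×2950 + (z_c − 2.08 − 11.99)×3350
The z_c×3350 term appears on both sides and cancels. Collect the known terms of each column as K = Σ(ρt)_known − 3350 × (depth of known layers): K_A = 59514 − 3350×33.2 = −51706; K_B = 28274.9 − 3350×(2.08 + 11.99) = −18859.6.
Balance: K_A + 11.4×ρ = K_B, so ρ = (K_B − K_A)/11.4 = 32846.4/11.4 = 2880 kg/m³.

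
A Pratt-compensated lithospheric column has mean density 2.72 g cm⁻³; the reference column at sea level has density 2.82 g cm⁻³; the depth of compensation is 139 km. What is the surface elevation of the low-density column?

ρ_ref D = ρ (D + h) → h = D (ρ_ref − ρ)/ρ.
h = 139 km × (2.82 − 2.72)/2.72 = 5.11 km.

5.11 km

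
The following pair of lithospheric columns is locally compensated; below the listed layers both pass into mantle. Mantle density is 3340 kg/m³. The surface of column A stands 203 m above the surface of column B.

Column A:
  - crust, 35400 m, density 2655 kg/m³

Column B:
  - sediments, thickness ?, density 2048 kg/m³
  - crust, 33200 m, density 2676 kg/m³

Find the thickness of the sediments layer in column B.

1180 m

Take the compensation level at the base of the deeper column (depth z_c below the surface of column A) and equate Σ ρ_i t_i down to z_c; mantle fills any gap and the z_c terms cancel.
Column A: 35400×2655 + (z_c − 35400)×3340
Column B: 203×0 + x×2048 + 33200×2676 + (z_c − 203 − 33200 − x)×3340
The z_c×3340 term appears on both sides and cancels. Collect the known terms of each column as K = Σ(ρt)_known − 3340 × (depth of known layers): K_A = 93987000 − 3340×35400 = −24249000; K_B = 88843200 − 3340×(203 + 33200) = −22722820.
Balance: K_A = K_B − x×(3340 − 2048), so x = (K_B − K_A)/(3340 − 2048) = 1526180/1292 = 1180 m.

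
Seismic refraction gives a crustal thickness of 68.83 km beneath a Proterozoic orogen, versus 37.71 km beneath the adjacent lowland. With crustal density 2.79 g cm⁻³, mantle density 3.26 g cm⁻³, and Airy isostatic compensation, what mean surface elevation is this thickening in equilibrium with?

4.49 km

Excess crust Δ = 68.83 km − 37.71 km = 31.12 km, split between elevation h and root r with h + r = Δ.
Airy balance ρ_c h = (ρ_m − ρ_c) r gives r = h ρ_c/(ρ_m − ρ_c), so h (1 + ρ_c/(ρ_m − ρ_c)) = Δ, i.e. h = Δ (ρ_m − ρ_c)/ρ_m.
h = 31.12 km × 0.47/3.26 = 4.49 km.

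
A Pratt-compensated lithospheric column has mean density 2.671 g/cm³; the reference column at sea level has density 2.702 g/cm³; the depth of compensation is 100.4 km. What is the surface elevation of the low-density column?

ρ_ref D = ρ (D + h) → h = D (ρ_ref − ρ)/ρ.
h = 100.4 km × (2.702 − 2.671)/2.671 = 1.17 km.

1.17 km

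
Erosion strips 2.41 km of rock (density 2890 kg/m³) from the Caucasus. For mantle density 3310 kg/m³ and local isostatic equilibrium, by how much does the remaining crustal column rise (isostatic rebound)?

Unloading: uplift u = e ρ_c/ρ_m = 2.41 km × 2890/3310 = 2.1 km.

2.1 km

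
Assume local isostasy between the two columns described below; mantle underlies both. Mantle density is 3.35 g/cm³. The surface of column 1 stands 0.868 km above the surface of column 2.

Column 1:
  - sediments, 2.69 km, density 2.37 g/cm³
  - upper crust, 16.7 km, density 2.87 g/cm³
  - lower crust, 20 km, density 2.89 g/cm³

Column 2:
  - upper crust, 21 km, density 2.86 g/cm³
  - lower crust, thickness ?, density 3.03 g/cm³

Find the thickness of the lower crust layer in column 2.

20.8 km

Take the compensation level at the base of the deeper column (depth z_c below the surface of column 1) and equate Σ ρ_i t_i down to z_c; mantle fills any gap and the z_c terms cancel.
Column 1: 2.69×2.37 + 16.7×2.87 + 20×2.89 + (z_c − 39.39)×3.35
Column 2: 0.868×0 + 21×2.86 + x×3.03 + (z_c − 0.868 − 21 − x)×3.35
The z_c×3.35 term appears on both sides and cancels. Collect the known terms of each column as K = Σ(ρt)_known − 3.35 × (depth of known layers): K_1 = 112.1043 − 3.35×39.39 = −19.8522; K_2 = 60.06 − 3.35×(0.868 + 21) = −13.1978.
Balance: K_1 = K_2 − x×(3.35 − 3.03), so x = (K_2 − K_1)/(3.35 − 3.03) = 6.6544/0.32 = 20.8 km.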